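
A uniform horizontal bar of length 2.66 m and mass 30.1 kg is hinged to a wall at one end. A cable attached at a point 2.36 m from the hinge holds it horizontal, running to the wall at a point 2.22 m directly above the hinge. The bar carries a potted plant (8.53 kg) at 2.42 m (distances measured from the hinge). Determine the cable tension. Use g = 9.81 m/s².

T ≈ 368 N

Take moments about the hinge.
Beam weight: 30.1 × 9.81 = 295.3 N down at 1.33 m → arm 1.33 m, τ = 295.3 × 1.33 = 392.7 N·m clockwise.
Potted plant: 8.53 × 9.81 = 83.68 N down at 2.42 m → arm 2.42 m, τ = 83.68 × 2.42 = 202.5 N·m clockwise.
Total clockwise load moment = 595.2 N·m.
The cable tension T acts at 2.36 m; only its component perpendicular to the bar, T sinθ, produces torque. sinθ = h/√(h²+d²) = 2.22/√(2.22²+2.36²) = 0.6852.
For rotational equilibrium, T × 2.36 × 0.6852 = 595.2, so T = 595.2 / 1.617 = 368 N.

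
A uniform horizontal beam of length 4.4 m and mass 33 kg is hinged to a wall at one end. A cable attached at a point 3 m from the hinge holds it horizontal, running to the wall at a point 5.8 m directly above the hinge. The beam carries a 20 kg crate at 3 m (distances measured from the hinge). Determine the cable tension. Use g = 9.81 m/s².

Choose the hinge as the axis so the unknown hinge reaction has zero arm there.
Beam weight: 33 × 9.81 = 323.7 N down at 2.2 m → arm 2.2 m, τ = 323.7 × 2.2 = 712.1 N·m clockwise.
Crate: 20 × 9.81 = 196.2 N down at 3 m → arm 3 m, τ = 196.2 × 3 = 588.6 N·m clockwise.
Total clockwise load moment = 1301 N·m.
The cable tension T acts at 3 m; only its component perpendicular to the beam, T sinθ, produces torque. sinθ = h/√(h²+d²) = 5.8/√(5.8²+3²) = 0.8882.
Setting net torque to zero: T × 3 × 0.8882 = 1301 → T = 1301 / 2.665 = 488 N.

T ≈ 488 N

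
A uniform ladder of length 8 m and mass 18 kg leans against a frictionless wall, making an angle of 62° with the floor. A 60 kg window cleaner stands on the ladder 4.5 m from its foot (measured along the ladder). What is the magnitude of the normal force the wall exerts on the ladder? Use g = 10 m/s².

N_wall ≈ 227 N

Take moments about the foot of the ladder.
Ladder weight 18×10 = 180 N acts at 4 m along the ladder; its horizontal arm is 4·cos62° = 1.878 m → τ = 338 N·m clockwise.
Window cleaner: 60×10 = 600 N at 4.5 m → arm 2.113 m → τ = 1268 N·m clockwise.
Wall normal N acts horizontally at the top; its moment arm is the height L sinθ = 8·sin62° = 7.064 m, counterclockwise.
For rotational equilibrium, N × 7.064 = 1606, so N = 227 N.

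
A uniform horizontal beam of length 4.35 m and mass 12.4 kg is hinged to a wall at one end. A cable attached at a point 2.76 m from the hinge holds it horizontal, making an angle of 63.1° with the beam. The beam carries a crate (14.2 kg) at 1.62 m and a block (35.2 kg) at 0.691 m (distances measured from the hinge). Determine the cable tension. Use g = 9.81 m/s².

T ≈ 296 N

Sum moments about the hinge (the unknown hinge reaction has zero arm there).
Beam weight: 12.4 × 9.81 = 121.6 N down at 2.175 m → arm 2.175 m, τ = 121.6 × 2.175 = 264.5 N·m clockwise.
Crate: 14.2 × 9.81 = 139.3 N down at 1.62 m → arm 1.62 m, τ = 139.3 × 1.62 = 225.7 N·m clockwise.
Block: 35.2 × 9.81 = 345.3 N down at 0.691 m → arm 0.691 m, τ = 345.3 × 0.691 = 238.6 N·m clockwise.
Total clockwise load moment = 728.8 N·m.
The cable tension T acts at 2.76 m; only its component perpendicular to the beam, T sinθ, produces torque. sin 63.1° = 0.8918.
Balancing moments: T × 2.76 × 0.8918 = 728.8, giving T = 728.8 / 2.461 = 296 N.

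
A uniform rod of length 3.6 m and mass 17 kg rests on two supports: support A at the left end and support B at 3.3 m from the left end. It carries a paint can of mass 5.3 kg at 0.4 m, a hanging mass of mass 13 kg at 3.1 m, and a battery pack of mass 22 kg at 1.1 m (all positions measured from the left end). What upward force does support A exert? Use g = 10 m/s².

Choose support B as the axis so its reaction then has zero moment arm.
Beam weight: 17 × 10 = 170 N down at 1.8 m → arm 1.5 m, τ = 170 × 1.5 = 255 N·m counterclockwise.
Paint can: 5.3 × 10 = 53 N down at 0.4 m → arm 2.9 m, τ = 53 × 2.9 = 153.7 N·m counterclockwise.
Hanging mass: 13 × 10 = 130 N down at 3.1 m → arm 0.2 m, τ = 130 × 0.2 = 26 N·m counterclockwise.
Battery pack: 22 × 10 = 220 N down at 1.1 m → arm 2.2 m, τ = 220 × 2.2 = 484 N·m counterclockwise.
Net load moment about support B = 918.7 N·m counterclockwise.
Reaction R at support A is upward at 0 m, arm 3.3 m → moment R × 3.3 clockwise.
Στ = 0 ⇒ R × 3.3 = 918.7 ⇒ R = 278 N.

R_A ≈ 278 N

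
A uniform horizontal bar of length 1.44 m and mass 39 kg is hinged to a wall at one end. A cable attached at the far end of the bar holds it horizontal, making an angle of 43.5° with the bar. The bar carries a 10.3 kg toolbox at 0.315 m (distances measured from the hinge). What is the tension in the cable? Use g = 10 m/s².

T ≈ 316 N

Take moments about the hinge.
Beam weight: 39 × 10 = 390 N down at 0.72 m → arm 0.72 m, τ = 390 × 0.72 = 280.8 N·m clockwise.
Toolbox: 10.3 × 10 = 103 N down at 0.315 m → arm 0.315 m, τ = 103 × 0.315 = 32.45 N·m clockwise.
Total clockwise load moment = 313.2 N·m.
The cable tension T acts at 1.44 m; only its component perpendicular to the bar, T sinθ, produces torque. sin 43.5° = 0.6884.
Setting net torque to zero: T × 1.44 × 0.6884 = 313.2 → T = 313.2 / 0.9913 = 316 N.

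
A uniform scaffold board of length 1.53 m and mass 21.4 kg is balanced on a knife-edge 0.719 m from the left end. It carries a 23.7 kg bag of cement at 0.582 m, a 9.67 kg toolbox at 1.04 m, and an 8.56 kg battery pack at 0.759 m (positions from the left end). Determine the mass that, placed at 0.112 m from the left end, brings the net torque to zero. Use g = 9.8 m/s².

m ≈ 1.95 kg

About the knife-edge (at 0.719 m from the left end):
Beam weight: 21.4 × 9.8 = 209.7 N down at 0.765 m → arm 0.046 m, τ = 209.7 × 0.046 = 9.646 N·m clockwise.
Bag of cement: 23.7 × 9.8 = 232.3 N down at 0.582 m → arm 0.137 m, τ = 232.3 × 0.137 = 31.83 N·m counterclockwise.
Toolbox: 9.67 × 9.8 = 94.77 N down at 1.04 m → arm 0.321 m, τ = 94.77 × 0.321 = 30.42 N·m clockwise.
Battery pack: 8.56 × 9.8 = 83.89 N down at 0.759 m → arm 0.04 m, τ = 83.89 × 0.04 = 3.356 N·m clockwise.
Net moment of known loads = 11.59 N·m clockwise.
An unknown mass m at 0.112 m has arm 0.607 m; its moment is m·g·0.607 counterclockwise.
For rotational equilibrium, m × 9.8 × 0.607 = 11.59, so m = 11.59 / (9.8 × 0.607) = 1.95 kg.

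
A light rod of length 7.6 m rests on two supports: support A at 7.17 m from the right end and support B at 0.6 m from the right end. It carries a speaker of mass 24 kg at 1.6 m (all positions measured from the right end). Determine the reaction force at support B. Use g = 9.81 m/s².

R_B ≈ 200 N

About support A:
Speaker: 24 × 9.81 = 235.4 N down at 1.6 m → arm 5.57 m, τ = 235.4 × 5.57 = 1311 N·m clockwise.
Net load moment about support A = 1311 N·m clockwise.
Reaction R at support B is upward at 0.6 m, arm 6.57 m → moment R × 6.57 counterclockwise.
Balancing moments: R × 6.57 = 1311, giving R = 200 N.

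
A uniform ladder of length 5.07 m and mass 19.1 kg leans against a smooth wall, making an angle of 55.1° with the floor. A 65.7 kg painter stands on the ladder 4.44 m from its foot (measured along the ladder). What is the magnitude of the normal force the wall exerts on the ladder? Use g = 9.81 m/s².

N_wall ≈ 459 N

Take moments about the foot of the ladder.
Ladder weight 19.1×9.81 = 187.4 N acts at 2.535 m along the ladder; its horizontal arm is 2.535·cos55.1° = 1.45 m → τ = 271.7 N·m clockwise.
Painter: 65.7×9.81 = 644.5 N at 4.44 m → arm 2.54 m → τ = 1637 N·m clockwise.
Wall normal N acts horizontally at the top; its moment arm is the height L sinθ = 5.07·sin55.1° = 4.158 m, counterclockwise.
Balancing moments: N × 4.158 = 1909, giving N = 459 N.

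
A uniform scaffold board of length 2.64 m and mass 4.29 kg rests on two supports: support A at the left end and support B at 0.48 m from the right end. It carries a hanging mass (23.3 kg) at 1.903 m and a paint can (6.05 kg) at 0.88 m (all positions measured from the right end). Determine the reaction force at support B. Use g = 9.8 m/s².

R_B ≈ 152 N

About support A:
Beam weight: 4.29 × 9.8 = 42.04 N down at 1.32 m → arm 1.32 m, τ = 42.04 × 1.32 = 55.49 N·m clockwise.
Hanging mass: 23.3 × 9.8 = 228.3 N down at 1.903 m → arm 0.737 m, τ = 228.3 × 0.737 = 168.3 N·m clockwise.
Paint can: 6.05 × 9.8 = 59.29 N down at 0.88 m → arm 1.76 m, τ = 59.29 × 1.76 = 104.4 N·m clockwise.
Net load moment about support A = 328.2 N·m clockwise.
Reaction R at support B is upward at 0.48 m, arm 2.16 m → moment R × 2.16 counterclockwise.
For rotational equilibrium, R × 2.16 = 328.2, so R = 152 N.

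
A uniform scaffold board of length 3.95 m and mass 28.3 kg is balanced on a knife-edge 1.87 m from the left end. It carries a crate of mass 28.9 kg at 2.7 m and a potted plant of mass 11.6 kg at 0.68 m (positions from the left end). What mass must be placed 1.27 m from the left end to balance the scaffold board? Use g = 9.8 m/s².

m ≈ 21.9 kg

Take moments about the knife-edge (at 1.87 m from the left end).
Beam weight: 28.3 × 9.8 = 277.3 N down at 1.975 m → arm 0.105 m, τ = 277.3 × 0.105 = 29.12 N·m clockwise.
Crate: 28.9 × 9.8 = 283.2 N down at 2.7 m → arm 0.83 m, τ = 283.2 × 0.83 = 235.1 N·m clockwise.
Potted plant: 11.6 × 9.8 = 113.7 N down at 0.68 m → arm 1.19 m, τ = 113.7 × 1.19 = 135.3 N·m counterclockwise.
Net moment of known loads = 128.9 N·m clockwise.
An unknown mass m at 1.27 m has arm 0.6 m; its moment is m·g·0.6 counterclockwise.
For rotational equilibrium, m × 9.8 × 0.6 = 128.9, so m = 128.9 / (9.8 × 0.6) = 21.9 kg.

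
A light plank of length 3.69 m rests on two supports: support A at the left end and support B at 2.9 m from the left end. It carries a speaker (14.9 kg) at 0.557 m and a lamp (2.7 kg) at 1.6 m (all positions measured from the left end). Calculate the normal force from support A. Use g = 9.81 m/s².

Sum moments about support B (its reaction then has zero moment arm).
Speaker: 14.9 × 9.81 = 146.2 N down at 0.557 m → arm 2.343 m, τ = 146.2 × 2.343 = 342.5 N·m counterclockwise.
Lamp: 2.7 × 9.81 = 26.49 N down at 1.6 m → arm 1.3 m, τ = 26.49 × 1.3 = 34.44 N·m counterclockwise.
Net load moment about support B = 376.9 N·m counterclockwise.
Reaction R at support A is upward at 0 m, arm 2.9 m → moment R × 2.9 clockwise.
For rotational equilibrium, R × 2.9 = 376.9, so R = 130 N.

R_A ≈ 130 N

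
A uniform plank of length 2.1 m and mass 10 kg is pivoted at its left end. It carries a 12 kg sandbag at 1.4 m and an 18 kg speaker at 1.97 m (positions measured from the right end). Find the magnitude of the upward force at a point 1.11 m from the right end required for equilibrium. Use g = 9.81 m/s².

About the left end:
Beam weight: 10 × 9.81 = 98.1 N down at 1.05 m → arm 1.05 m, τ = 98.1 × 1.05 = 103 N·m clockwise.
Sandbag: 12 × 9.81 = 117.7 N down at 1.4 m → arm 0.7 m, τ = 117.7 × 0.7 = 82.39 N·m clockwise.
Speaker: 18 × 9.81 = 176.6 N down at 1.97 m → arm 0.13 m, τ = 176.6 × 0.13 = 22.96 N·m clockwise.
Net moment of the loads = 208.3 N·m clockwise.
The upward force F acts at a point 1.11 m from the right end, arm 0.99 m, giving F × 0.99 counterclockwise.
Balancing moments: F × 0.99 = 208.3, giving F = 208.3 / 0.99 = 210 N.

F ≈ 210 N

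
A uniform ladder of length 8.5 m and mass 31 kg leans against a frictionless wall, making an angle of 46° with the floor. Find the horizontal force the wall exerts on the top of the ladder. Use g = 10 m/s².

Choose the foot of the ladder as the axis so the floor normal and friction both act there and drop out.
Ladder weight 31×10 = 310 N acts at 4.25 m along the ladder; its horizontal arm is 4.25·cos46° = 2.952 m → τ = 915.1 N·m clockwise.
Wall normal N acts horizontally at the top; its moment arm is the height L sinθ = 8.5·sin46° = 6.114 m, counterclockwise.
Στ = 0 ⇒ N × 6.114 = 915.1 ⇒ N = 150 N.

N_wall ≈ 150 N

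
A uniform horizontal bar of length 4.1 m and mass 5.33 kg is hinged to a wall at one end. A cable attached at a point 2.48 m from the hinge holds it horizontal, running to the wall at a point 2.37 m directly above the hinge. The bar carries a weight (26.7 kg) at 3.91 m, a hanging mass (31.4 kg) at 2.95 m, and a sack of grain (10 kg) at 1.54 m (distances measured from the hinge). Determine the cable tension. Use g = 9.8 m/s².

T ≈ 1280 N

Choose the hinge as the axis so the unknown hinge reaction has zero arm there.
Beam weight: 5.33 × 9.8 = 52.23 N down at 2.05 m → arm 2.05 m, τ = 52.23 × 2.05 = 107.1 N·m clockwise.
Weight: 26.7 × 9.8 = 261.7 N down at 3.91 m → arm 3.91 m, τ = 261.7 × 3.91 = 1023 N·m clockwise.
Hanging mass: 31.4 × 9.8 = 307.7 N down at 2.95 m → arm 2.95 m, τ = 307.7 × 2.95 = 907.7 N·m clockwise.
Sack of grain: 10 × 9.8 = 98 N down at 1.54 m → arm 1.54 m, τ = 98 × 1.54 = 150.9 N·m clockwise.
Total clockwise load moment = 2189 N·m.
The cable tension T acts at 2.48 m; only its component perpendicular to the bar, T sinθ, produces torque. sinθ = h/√(h²+d²) = 2.37/√(2.37²+2.48²) = 0.6909.
Balancing moments: T × 2.48 × 0.6909 = 2189, giving T = 2189 / 1.713 = 1280 N.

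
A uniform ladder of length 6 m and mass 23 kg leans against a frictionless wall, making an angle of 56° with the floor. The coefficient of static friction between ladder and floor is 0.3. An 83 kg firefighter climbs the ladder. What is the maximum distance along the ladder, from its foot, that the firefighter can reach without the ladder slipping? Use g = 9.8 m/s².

Taking torques about the foot of the ladder:
Ladder weight 23×9.8 = 225.4 N acts at 3 m along the ladder; its horizontal arm is 3·cos56° = 1.678 m → τ = 378.2 N·m clockwise.
Firefighter weight 83×9.8 = 813.4 N at distance d → arm d·cos56° → τ = 813.4·d·0.5592 clockwise.
Wall normal N at the top has arm L sinθ = 4.974 m counterclockwise, so Στ = 0 gives N·4.974 = 378.2 + 454.9·d.
ΣFy = 0 ⇒ N_floor = 1039 N, so the maximum friction is μ_s·N_floor = 0.3×1039 = 311.7 N. ΣFx = 0 ⇒ N_wall = f, so at the slipping point N = 311.7 N.
Substituting: 311.7×4.974 = 378.2 + 454.9·d ⇒ d = (1550 − 378.2) / 454.9 = 2.58 m.

d ≈ 2.58 m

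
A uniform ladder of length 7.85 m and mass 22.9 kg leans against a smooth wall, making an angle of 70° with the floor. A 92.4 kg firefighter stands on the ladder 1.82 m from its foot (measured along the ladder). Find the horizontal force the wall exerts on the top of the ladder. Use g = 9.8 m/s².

N_wall ≈ 117 N

Take moments about the foot of the ladder.
Ladder weight 22.9×9.8 = 224.4 N acts at 3.925 m along the ladder; its horizontal arm is 3.925·cos70° = 1.342 m → τ = 301.1 N·m clockwise.
Firefighter: 92.4×9.8 = 905.5 N at 1.82 m → arm 0.6225 m → τ = 563.7 N·m clockwise.
Wall normal N acts horizontally at the top; its moment arm is the height L sinθ = 7.85·sin70° = 7.377 m, counterclockwise.
Στ = 0 ⇒ N × 7.377 = 864.8 ⇒ N = 117 N.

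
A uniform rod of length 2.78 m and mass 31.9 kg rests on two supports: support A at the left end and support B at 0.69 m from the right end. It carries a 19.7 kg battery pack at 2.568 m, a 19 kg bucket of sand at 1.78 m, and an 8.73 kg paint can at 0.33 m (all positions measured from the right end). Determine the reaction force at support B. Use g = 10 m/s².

R_B ≈ 425 N

Taking torques about support A:
Beam weight: 31.9 × 10 = 319 N down at 1.39 m → arm 1.39 m, τ = 319 × 1.39 = 443.4 N·m clockwise.
Battery pack: 19.7 × 10 = 197 N down at 2.568 m → arm 0.212 m, τ = 197 × 0.212 = 41.76 N·m clockwise.
Bucket of sand: 19 × 10 = 190 N down at 1.78 m → arm 1 m, τ = 190 × 1 = 190 N·m clockwise.
Paint can: 8.73 × 10 = 87.3 N down at 0.33 m → arm 2.45 m, τ = 87.3 × 2.45 = 213.9 N·m clockwise.
Net load moment about support A = 889.1 N·m clockwise.
Reaction R at support B is upward at 0.69 m, arm 2.09 m → moment R × 2.09 counterclockwise.
For rotational equilibrium, R × 2.09 = 889.1, so R = 425 N.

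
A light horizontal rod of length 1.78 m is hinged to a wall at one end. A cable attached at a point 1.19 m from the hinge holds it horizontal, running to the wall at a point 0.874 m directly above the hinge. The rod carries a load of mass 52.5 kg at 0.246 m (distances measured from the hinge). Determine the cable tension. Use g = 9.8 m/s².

T ≈ 180 N

Choose the hinge as the axis so the unknown hinge reaction has zero arm there.
Load: 52.5 × 9.8 = 514.5 N down at 0.246 m → arm 0.246 m, τ = 514.5 × 0.246 = 126.6 N·m clockwise.
Total clockwise load moment = 126.6 N·m.
The cable tension T acts at 1.19 m; only its component perpendicular to the rod, T sinθ, produces torque. sinθ = h/√(h²+d²) = 0.874/√(0.874²+1.19²) = 0.592.
Setting net torque to zero: T × 1.19 × 0.592 = 126.6 → T = 126.6 / 0.7045 = 180 N.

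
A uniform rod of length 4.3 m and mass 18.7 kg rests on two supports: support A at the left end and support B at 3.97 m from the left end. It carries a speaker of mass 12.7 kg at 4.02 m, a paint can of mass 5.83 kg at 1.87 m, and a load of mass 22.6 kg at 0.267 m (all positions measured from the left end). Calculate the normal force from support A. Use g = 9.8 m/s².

Taking torques about support B:
Beam weight: 18.7 × 9.8 = 183.3 N down at 2.15 m → arm 1.82 m, τ = 183.3 × 1.82 = 333.6 N·m counterclockwise.
Speaker: 12.7 × 9.8 = 124.5 N down at 4.02 m → arm 0.05 m, τ = 124.5 × 0.05 = 6.225 N·m clockwise.
Paint can: 5.83 × 9.8 = 57.13 N down at 1.87 m → arm 2.1 m, τ = 57.13 × 2.1 = 120 N·m counterclockwise.
Load: 22.6 × 9.8 = 221.5 N down at 0.267 m → arm 3.703 m, τ = 221.5 × 3.703 = 820.2 N·m counterclockwise.
Net load moment about support B = 1268 N·m counterclockwise.
Reaction R at support A is upward at 0 m, arm 3.97 m → moment R × 3.97 clockwise.
Balancing moments: R × 3.97 = 1268, giving R = 319 N.

R_A ≈ 319 N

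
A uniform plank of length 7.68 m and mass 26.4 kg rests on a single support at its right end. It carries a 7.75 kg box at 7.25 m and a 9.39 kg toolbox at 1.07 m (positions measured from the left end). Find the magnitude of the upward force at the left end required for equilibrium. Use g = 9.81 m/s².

Taking torques about the right end:
Beam weight: 26.4 × 9.81 = 259 N down at 3.84 m → arm 3.84 m, τ = 259 × 3.84 = 994.6 N·m counterclockwise.
Box: 7.75 × 9.81 = 76.03 N down at 7.25 m → arm 0.43 m, τ = 76.03 × 0.43 = 32.69 N·m counterclockwise.
Toolbox: 9.39 × 9.81 = 92.12 N down at 1.07 m → arm 6.61 m, τ = 92.12 × 6.61 = 608.9 N·m counterclockwise.
Net moment of the loads = 1636 N·m counterclockwise.
The upward force F acts at the left end, arm 7.68 m, giving F × 7.68 clockwise.
Setting net torque to zero: F × 7.68 = 1636 → F = 1636 / 7.68 = 213 N.

F ≈ 213 N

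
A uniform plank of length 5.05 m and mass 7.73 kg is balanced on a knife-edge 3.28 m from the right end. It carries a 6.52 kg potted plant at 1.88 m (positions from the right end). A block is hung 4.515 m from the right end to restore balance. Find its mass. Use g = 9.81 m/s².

m ≈ 12.1 kg

Taking torques about the knife-edge (at 3.28 m from the right end):
Beam weight: 7.73 × 9.81 = 75.83 N down at 2.525 m → arm 0.755 m, τ = 75.83 × 0.755 = 57.25 N·m clockwise.
Potted plant: 6.52 × 9.81 = 63.96 N down at 1.88 m → arm 1.4 m, τ = 63.96 × 1.4 = 89.54 N·m clockwise.
Net moment of known loads = 146.8 N·m clockwise.
An unknown mass m at 4.515 m has arm 1.235 m; its moment is m·g·1.235 counterclockwise.
For rotational equilibrium, m × 9.81 × 1.235 = 146.8, so m = 146.8 / (9.81 × 1.235) = 12.1 kg.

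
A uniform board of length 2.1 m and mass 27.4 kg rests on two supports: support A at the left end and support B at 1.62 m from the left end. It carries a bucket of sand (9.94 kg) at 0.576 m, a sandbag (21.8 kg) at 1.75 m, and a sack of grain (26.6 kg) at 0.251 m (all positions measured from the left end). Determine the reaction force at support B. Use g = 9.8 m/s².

R_B ≈ 480 N

Choose support A as the axis so its reaction then has zero moment arm.
Beam weight: 27.4 × 9.8 = 268.5 N down at 1.05 m → arm 1.05 m, τ = 268.5 × 1.05 = 281.9 N·m clockwise.
Bucket of sand: 9.94 × 9.8 = 97.41 N down at 0.576 m → arm 0.576 m, τ = 97.41 × 0.576 = 56.11 N·m clockwise.
Sandbag: 21.8 × 9.8 = 213.6 N down at 1.75 m → arm 1.75 m, τ = 213.6 × 1.75 = 373.8 N·m clockwise.
Sack of grain: 26.6 × 9.8 = 260.7 N down at 0.251 m → arm 0.251 m, τ = 260.7 × 0.251 = 65.44 N·m clockwise.
Net load moment about support A = 777.2 N·m clockwise.
Reaction R at support B is upward at 1.62 m, arm 1.62 m → moment R × 1.62 counterclockwise.
Balancing moments: R × 1.62 = 777.2, giving R = 480 N.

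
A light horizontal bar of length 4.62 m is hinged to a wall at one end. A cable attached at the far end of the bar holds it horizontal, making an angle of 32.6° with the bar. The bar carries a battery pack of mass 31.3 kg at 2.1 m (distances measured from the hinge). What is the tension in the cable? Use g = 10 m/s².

Choose the hinge as the axis so the unknown hinge reaction has zero arm there.
Battery pack: 31.3 × 10 = 313 N down at 2.1 m → arm 2.1 m, τ = 313 × 2.1 = 657.3 N·m clockwise.
Total clockwise load moment = 657.3 N·m.
The cable tension T acts at 4.62 m; only its component perpendicular to the bar, T sinθ, produces torque. sin 32.6° = 0.5388.
Στ = 0 ⇒ T × 4.62 × 0.5388 = 657.3 ⇒ T = 657.3 / 2.489 = 264 N.

T ≈ 264 N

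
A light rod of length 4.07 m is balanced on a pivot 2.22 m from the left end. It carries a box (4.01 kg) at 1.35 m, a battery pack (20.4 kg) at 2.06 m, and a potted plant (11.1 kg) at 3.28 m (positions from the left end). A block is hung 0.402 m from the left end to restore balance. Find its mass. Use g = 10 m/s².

Taking torques about the pivot (at 2.22 m from the left end):
Box: 4.01 × 10 = 40.1 N down at 1.35 m → arm 0.87 m, τ = 40.1 × 0.87 = 34.89 N·m counterclockwise.
Battery pack: 20.4 × 10 = 204 N down at 2.06 m → arm 0.16 m, τ = 204 × 0.16 = 32.64 N·m counterclockwise.
Potted plant: 11.1 × 10 = 111 N down at 3.28 m → arm 1.06 m, τ = 111 × 1.06 = 117.7 N·m clockwise.
Net moment of known loads = 50.17 N·m clockwise.
An unknown mass m at 0.402 m has arm 1.818 m; its moment is m·g·1.818 counterclockwise.
For rotational equilibrium, m × 10 × 1.818 = 50.17, so m = 50.17 / (10 × 1.818) = 2.76 kg.

m ≈ 2.76 kg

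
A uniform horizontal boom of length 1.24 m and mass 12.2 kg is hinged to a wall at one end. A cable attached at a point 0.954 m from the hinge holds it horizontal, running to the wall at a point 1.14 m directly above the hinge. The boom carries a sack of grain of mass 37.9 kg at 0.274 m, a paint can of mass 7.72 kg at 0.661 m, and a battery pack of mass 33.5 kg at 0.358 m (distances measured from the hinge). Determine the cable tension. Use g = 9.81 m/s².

T ≈ 470 N

About the hinge:
Beam weight: 12.2 × 9.81 = 119.7 N down at 0.62 m → arm 0.62 m, τ = 119.7 × 0.62 = 74.21 N·m clockwise.
Sack of grain: 37.9 × 9.81 = 371.8 N down at 0.274 m → arm 0.274 m, τ = 371.8 × 0.274 = 101.9 N·m clockwise.
Paint can: 7.72 × 9.81 = 75.73 N down at 0.661 m → arm 0.661 m, τ = 75.73 × 0.661 = 50.06 N·m clockwise.
Battery pack: 33.5 × 9.81 = 328.6 N down at 0.358 m → arm 0.358 m, τ = 328.6 × 0.358 = 117.6 N·m clockwise.
Total clockwise load moment = 343.8 N·m.
The cable tension T acts at 0.954 m; only its component perpendicular to the boom, T sinθ, produces torque. sinθ = h/√(h²+d²) = 1.14/√(1.14²+0.954²) = 0.7669.
For rotational equilibrium, T × 0.954 × 0.7669 = 343.8, so T = 343.8 / 0.7316 = 470 N.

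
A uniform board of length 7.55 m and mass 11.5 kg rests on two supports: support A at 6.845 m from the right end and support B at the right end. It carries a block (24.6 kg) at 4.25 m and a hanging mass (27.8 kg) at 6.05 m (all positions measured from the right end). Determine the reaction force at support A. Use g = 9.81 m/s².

R_A ≈ 453 N

Taking torques about support B:
Beam weight: 11.5 × 9.81 = 112.8 N down at 3.775 m → arm 3.775 m, τ = 112.8 × 3.775 = 425.8 N·m counterclockwise.
Block: 24.6 × 9.81 = 241.3 N down at 4.25 m → arm 4.25 m, τ = 241.3 × 4.25 = 1026 N·m counterclockwise.
Hanging mass: 27.8 × 9.81 = 272.7 N down at 6.05 m → arm 6.05 m, τ = 272.7 × 6.05 = 1650 N·m counterclockwise.
Net load moment about support B = 3102 N·m counterclockwise.
Reaction R at support A is upward at 6.845 m, arm 6.845 m → moment R × 6.845 clockwise.
For rotational equilibrium, R × 6.845 = 3102, so R = 453 N.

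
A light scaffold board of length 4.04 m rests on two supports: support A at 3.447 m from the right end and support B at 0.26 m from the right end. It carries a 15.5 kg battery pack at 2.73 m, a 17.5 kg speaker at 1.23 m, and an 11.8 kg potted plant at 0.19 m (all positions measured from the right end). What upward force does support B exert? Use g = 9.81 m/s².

R_B ≈ 272 N

Choose support A as the axis so its reaction then has zero moment arm.
Battery pack: 15.5 × 9.81 = 152.1 N down at 2.73 m → arm 0.717 m, τ = 152.1 × 0.717 = 109.1 N·m clockwise.
Speaker: 17.5 × 9.81 = 171.7 N down at 1.23 m → arm 2.217 m, τ = 171.7 × 2.217 = 380.7 N·m clockwise.
Potted plant: 11.8 × 9.81 = 115.8 N down at 0.19 m → arm 3.257 m, τ = 115.8 × 3.257 = 377.2 N·m clockwise.
Net load moment about support A = 867 N·m clockwise.
Reaction R at support B is upward at 0.26 m, arm 3.187 m → moment R × 3.187 counterclockwise.
Setting net torque to zero: R × 3.187 = 867 → R = 272 N.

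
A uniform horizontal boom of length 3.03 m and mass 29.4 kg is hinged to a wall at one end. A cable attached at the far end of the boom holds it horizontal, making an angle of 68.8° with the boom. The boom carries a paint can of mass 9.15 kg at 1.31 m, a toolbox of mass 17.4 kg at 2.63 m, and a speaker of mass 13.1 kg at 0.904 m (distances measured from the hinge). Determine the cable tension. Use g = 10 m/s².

Taking torques about the hinge:
Beam weight: 29.4 × 10 = 294 N down at 1.515 m → arm 1.515 m, τ = 294 × 1.515 = 445.4 N·m clockwise.
Paint can: 9.15 × 10 = 91.5 N down at 1.31 m → arm 1.31 m, τ = 91.5 × 1.31 = 119.9 N·m clockwise.
Toolbox: 17.4 × 10 = 174 N down at 2.63 m → arm 2.63 m, τ = 174 × 2.63 = 457.6 N·m clockwise.
Speaker: 13.1 × 10 = 131 N down at 0.904 m → arm 0.904 m, τ = 131 × 0.904 = 118.4 N·m clockwise.
Total clockwise load moment = 1141 N·m.
The cable tension T acts at 3.03 m; only its component perpendicular to the boom, T sinθ, produces torque. sin 68.8° = 0.9323.
Setting net torque to zero: T × 3.03 × 0.9323 = 1141 → T = 1141 / 2.825 = 404 N.

T ≈ 404 N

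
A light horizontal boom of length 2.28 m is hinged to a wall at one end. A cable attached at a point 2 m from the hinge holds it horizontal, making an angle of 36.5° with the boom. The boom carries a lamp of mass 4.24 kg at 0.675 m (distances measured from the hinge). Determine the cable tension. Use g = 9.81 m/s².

Sum moments about the hinge (the unknown hinge reaction has zero arm there).
Lamp: 4.24 × 9.81 = 41.59 N down at 0.675 m → arm 0.675 m, τ = 41.59 × 0.675 = 28.07 N·m clockwise.
Total clockwise load moment = 28.07 N·m.
The cable tension T acts at 2 m; only its component perpendicular to the boom, T sinθ, produces torque. sin 36.5° = 0.5948.
Στ = 0 ⇒ T × 2 × 0.5948 = 28.07 ⇒ T = 28.07 / 1.19 = 23.6 N.

T ≈ 23.6 N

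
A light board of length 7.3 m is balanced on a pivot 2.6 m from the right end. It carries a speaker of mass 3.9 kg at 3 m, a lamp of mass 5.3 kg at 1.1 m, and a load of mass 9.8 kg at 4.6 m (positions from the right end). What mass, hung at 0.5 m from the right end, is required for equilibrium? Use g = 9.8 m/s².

m ≈ 6.29 kg

About the pivot (at 2.6 m from the right end):
Speaker: 3.9 × 9.8 = 38.22 N down at 3 m → arm 0.4 m, τ = 38.22 × 0.4 = 15.29 N·m counterclockwise.
Lamp: 5.3 × 9.8 = 51.94 N down at 1.1 m → arm 1.5 m, τ = 51.94 × 1.5 = 77.91 N·m clockwise.
Load: 9.8 × 9.8 = 96.04 N down at 4.6 m → arm 2 m, τ = 96.04 × 2 = 192.1 N·m counterclockwise.
Net moment of known loads = 129.5 N·m counterclockwise.
An unknown mass m at 0.5 m has arm 2.1 m; its moment is m·g·2.1 clockwise.
Balancing moments: m × 9.8 × 2.1 = 129.5, giving m = 129.5 / (9.8 × 2.1) = 6.29 kg.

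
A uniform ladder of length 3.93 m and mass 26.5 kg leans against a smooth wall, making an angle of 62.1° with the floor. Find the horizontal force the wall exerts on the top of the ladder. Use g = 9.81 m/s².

N_wall ≈ 68.8 N

Taking torques about the foot of the ladder:
Ladder weight 26.5×9.81 = 260 N acts at 1.965 m along the ladder; its horizontal arm is 1.965·cos62.1° = 0.9195 m → τ = 239.1 N·m clockwise.
Wall normal N acts horizontally at the top; its moment arm is the height L sinθ = 3.93·sin62.1° = 3.473 m, counterclockwise.
Balancing moments: N × 3.473 = 239.1, giving N = 68.8 N.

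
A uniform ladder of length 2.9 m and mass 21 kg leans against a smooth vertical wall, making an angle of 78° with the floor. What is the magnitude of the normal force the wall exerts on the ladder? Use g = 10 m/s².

Choose the foot of the ladder as the axis so the floor normal and friction both act there and drop out.
Ladder weight 21×10 = 210 N acts at 1.45 m along the ladder; its horizontal arm is 1.45·cos78° = 0.3015 m → τ = 63.31 N·m clockwise.
Wall normal N acts horizontally at the top; its moment arm is the height L sinθ = 2.9·sin78° = 2.837 m, counterclockwise.
Στ = 0 ⇒ N × 2.837 = 63.31 ⇒ N = 22.3 N.

N_wall ≈ 22.3 N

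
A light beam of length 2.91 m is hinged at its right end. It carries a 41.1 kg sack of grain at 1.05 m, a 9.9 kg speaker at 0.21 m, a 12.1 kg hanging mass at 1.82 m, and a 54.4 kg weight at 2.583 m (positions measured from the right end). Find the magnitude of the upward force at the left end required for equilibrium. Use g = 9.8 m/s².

F ≈ 700 N

Choose the right end as the axis so the unknown pivot reaction has zero arm there.
Sack of grain: 41.1 × 9.8 = 402.8 N down at 1.05 m → arm 1.05 m, τ = 402.8 × 1.05 = 422.9 N·m counterclockwise.
Speaker: 9.9 × 9.8 = 97.02 N down at 0.21 m → arm 0.21 m, τ = 97.02 × 0.21 = 20.37 N·m counterclockwise.
Hanging mass: 12.1 × 9.8 = 118.6 N down at 1.82 m → arm 1.82 m, τ = 118.6 × 1.82 = 215.9 N·m counterclockwise.
Weight: 54.4 × 9.8 = 533.1 N down at 2.583 m → arm 2.583 m, τ = 533.1 × 2.583 = 1377 N·m counterclockwise.
Net moment of the loads = 2036 N·m counterclockwise.
The upward force F acts at the left end, arm 2.91 m, giving F × 2.91 clockwise.
Balancing moments: F × 2.91 = 2036, giving F = 2036 / 2.91 = 700 N.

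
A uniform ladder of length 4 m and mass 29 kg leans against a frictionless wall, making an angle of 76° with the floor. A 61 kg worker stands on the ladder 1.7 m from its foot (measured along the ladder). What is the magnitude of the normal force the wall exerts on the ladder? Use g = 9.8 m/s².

N_wall ≈ 98.8 N

Sum moments about the foot of the ladder (the floor normal and friction both act there and drop out).
Ladder weight 29×9.8 = 284.2 N acts at 2 m along the ladder; its horizontal arm is 2·cos76° = 0.4838 m → τ = 137.5 N·m clockwise.
Worker: 61×9.8 = 597.8 N at 1.7 m → arm 0.4113 m → τ = 245.9 N·m clockwise.
Wall normal N acts horizontally at the top; its moment arm is the height L sinθ = 4·sin76° = 3.881 m, counterclockwise.
Balancing moments: N × 3.881 = 383.4, giving N = 98.8 N.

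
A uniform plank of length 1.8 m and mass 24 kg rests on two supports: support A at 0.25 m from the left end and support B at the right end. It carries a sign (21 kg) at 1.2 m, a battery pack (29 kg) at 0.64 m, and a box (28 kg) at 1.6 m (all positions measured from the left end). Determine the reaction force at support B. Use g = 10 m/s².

Take moments about support A.
Beam weight: 24 × 10 = 240 N down at 0.9 m → arm 0.65 m, τ = 240 × 0.65 = 156 N·m clockwise.
Sign: 21 × 10 = 210 N down at 1.2 m → arm 0.95 m, τ = 210 × 0.95 = 199.5 N·m clockwise.
Battery pack: 29 × 10 = 290 N down at 0.64 m → arm 0.39 m, τ = 290 × 0.39 = 113.1 N·m clockwise.
Box: 28 × 10 = 280 N down at 1.6 m → arm 1.35 m, τ = 280 × 1.35 = 378 N·m clockwise.
Net load moment about support A = 846.6 N·m clockwise.
Reaction R at support B is upward at 1.8 m, arm 1.55 m → moment R × 1.55 counterclockwise.
Setting net torque to zero: R × 1.55 = 846.6 → R = 546 N.

R_B ≈ 546 N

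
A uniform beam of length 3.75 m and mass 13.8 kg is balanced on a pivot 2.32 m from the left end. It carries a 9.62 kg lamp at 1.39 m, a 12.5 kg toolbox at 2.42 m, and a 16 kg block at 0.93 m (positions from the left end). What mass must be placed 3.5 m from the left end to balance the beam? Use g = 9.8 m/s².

Taking torques about the pivot (at 2.32 m from the left end):
Beam weight: 13.8 × 9.8 = 135.2 N down at 1.875 m → arm 0.445 m, τ = 135.2 × 0.445 = 60.16 N·m counterclockwise.
Lamp: 9.62 × 9.8 = 94.28 N down at 1.39 m → arm 0.93 m, τ = 94.28 × 0.93 = 87.68 N·m counterclockwise.
Toolbox: 12.5 × 9.8 = 122.5 N down at 2.42 m → arm 0.1 m, τ = 122.5 × 0.1 = 12.25 N·m clockwise.
Block: 16 × 9.8 = 156.8 N down at 0.93 m → arm 1.39 m, τ = 156.8 × 1.39 = 218 N·m counterclockwise.
Net moment of known loads = 353.6 N·m counterclockwise.
An unknown mass m at 3.5 m has arm 1.18 m; its moment is m·g·1.18 clockwise.
Στ = 0 ⇒ m × 9.8 × 1.18 = 353.6 ⇒ m = 353.6 / (9.8 × 1.18) = 30.6 kg.

m ≈ 30.6 kg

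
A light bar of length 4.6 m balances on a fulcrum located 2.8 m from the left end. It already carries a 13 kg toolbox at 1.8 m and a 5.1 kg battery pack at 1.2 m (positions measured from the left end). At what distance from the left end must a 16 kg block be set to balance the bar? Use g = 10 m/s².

Sum moments about the fulcrum (at 2.8 m from the left end) (the support reaction has zero arm there).
Toolbox: 13 × 10 = 130 N down at 1.8 m → arm 1 m, τ = 130 × 1 = 130 N·m counterclockwise.
Battery pack: 5.1 × 10 = 51 N down at 1.2 m → arm 1.6 m, τ = 51 × 1.6 = 81.6 N·m counterclockwise.
Net moment of existing loads = 211.6 N·m counterclockwise.
The block weighs 16 × 10 = 160 N and must supply an equal clockwise moment, so its lever arm about the fulcrum is 211.6 / 160 = 1.32 m.
That puts it at 2.8 + 1.32 = 4.12 m from the left end.

x ≈ 4.12 m from the left end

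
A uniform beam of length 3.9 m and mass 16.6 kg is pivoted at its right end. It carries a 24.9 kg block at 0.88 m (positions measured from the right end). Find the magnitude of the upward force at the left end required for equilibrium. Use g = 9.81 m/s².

About the right end:
Beam weight: 16.6 × 9.81 = 162.8 N down at 1.95 m → arm 1.95 m, τ = 162.8 × 1.95 = 317.5 N·m counterclockwise.
Block: 24.9 × 9.81 = 244.3 N down at 0.88 m → arm 0.88 m, τ = 244.3 × 0.88 = 215 N·m counterclockwise.
Net moment of the loads = 532.5 N·m counterclockwise.
The upward force F acts at the left end, arm 3.9 m, giving F × 3.9 clockwise.
Balancing moments: F × 3.9 = 532.5, giving F = 532.5 / 3.9 = 137 N.

F ≈ 137 N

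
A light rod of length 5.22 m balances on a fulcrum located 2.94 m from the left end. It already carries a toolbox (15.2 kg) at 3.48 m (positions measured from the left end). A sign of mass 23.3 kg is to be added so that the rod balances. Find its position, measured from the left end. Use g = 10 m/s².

Take moments about the fulcrum (at 2.94 m from the left end).
Toolbox: 15.2 × 10 = 152 N down at 3.48 m → arm 0.54 m, τ = 152 × 0.54 = 82.08 N·m clockwise.
Net moment of existing loads = 82.08 N·m clockwise.
The sign weighs 23.3 × 10 = 233 N and must supply an equal counterclockwise moment, so its lever arm about the fulcrum is 82.08 / 233 = 0.352 m.
That puts it at 2.94 − 0.352 = 2.59 m from the left end.

x ≈ 2.59 m from the left end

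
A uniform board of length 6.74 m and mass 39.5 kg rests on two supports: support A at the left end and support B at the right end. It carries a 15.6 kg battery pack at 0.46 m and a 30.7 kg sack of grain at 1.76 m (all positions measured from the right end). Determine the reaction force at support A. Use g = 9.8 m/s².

Take moments about support B.
Beam weight: 39.5 × 9.8 = 387.1 N down at 3.37 m → arm 3.37 m, τ = 387.1 × 3.37 = 1305 N·m counterclockwise.
Battery pack: 15.6 × 9.8 = 152.9 N down at 0.46 m → arm 0.46 m, τ = 152.9 × 0.46 = 70.33 N·m counterclockwise.
Sack of grain: 30.7 × 9.8 = 300.9 N down at 1.76 m → arm 1.76 m, τ = 300.9 × 1.76 = 529.6 N·m counterclockwise.
Net load moment about support B = 1905 N·m counterclockwise.
Reaction R at support A is upward at 6.74 m, arm 6.74 m → moment R × 6.74 clockwise.
Στ = 0 ⇒ R × 6.74 = 1905 ⇒ R = 283 N.

R_A ≈ 283 N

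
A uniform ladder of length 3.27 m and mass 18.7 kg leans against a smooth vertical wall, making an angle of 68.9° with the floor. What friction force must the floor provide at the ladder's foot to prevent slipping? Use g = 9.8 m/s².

f ≈ 35.4 N

Choose the foot of the ladder as the axis so the floor normal and friction both act there and drop out.
Ladder weight 18.7×9.8 = 183.3 N acts at 1.635 m along the ladder; its horizontal arm is 1.635·cos68.9° = 0.5886 m → τ = 107.9 N·m clockwise.
Wall normal N acts horizontally at the top; its moment arm is the height L sinθ = 3.27·sin68.9° = 3.051 m, counterclockwise.
Στ = 0 ⇒ N × 3.051 = 107.9 ⇒ N = 35.4 N.
ΣFx = 0: friction at the foot balances the wall's push, so f = N_wall = 35.4 N.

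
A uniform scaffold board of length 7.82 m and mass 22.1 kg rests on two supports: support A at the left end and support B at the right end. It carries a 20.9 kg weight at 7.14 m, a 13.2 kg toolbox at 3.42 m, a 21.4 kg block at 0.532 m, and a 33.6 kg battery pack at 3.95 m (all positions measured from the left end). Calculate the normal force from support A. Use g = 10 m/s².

Take moments about support B.
Beam weight: 22.1 × 10 = 221 N down at 3.91 m → arm 3.91 m, τ = 221 × 3.91 = 864.1 N·m counterclockwise.
Weight: 20.9 × 10 = 209 N down at 7.14 m → arm 0.68 m, τ = 209 × 0.68 = 142.1 N·m counterclockwise.
Toolbox: 13.2 × 10 = 132 N down at 3.42 m → arm 4.4 m, τ = 132 × 4.4 = 580.8 N·m counterclockwise.
Block: 21.4 × 10 = 214 N down at 0.532 m → arm 7.288 m, τ = 214 × 7.288 = 1560 N·m counterclockwise.
Battery pack: 33.6 × 10 = 336 N down at 3.95 m → arm 3.87 m, τ = 336 × 3.87 = 1300 N·m counterclockwise.
Net load moment about support B = 4447 N·m counterclockwise.
Reaction R at support A is upward at 0 m, arm 7.82 m → moment R × 7.82 clockwise.
For rotational equilibrium, R × 7.82 = 4447, so R = 569 N.

R_A ≈ 569 N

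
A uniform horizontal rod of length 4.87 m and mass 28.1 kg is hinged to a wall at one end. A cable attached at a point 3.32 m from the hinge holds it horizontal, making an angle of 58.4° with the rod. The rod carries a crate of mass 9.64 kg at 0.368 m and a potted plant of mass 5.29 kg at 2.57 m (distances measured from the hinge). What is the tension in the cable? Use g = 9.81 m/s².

About the hinge:
Beam weight: 28.1 × 9.81 = 275.7 N down at 2.435 m → arm 2.435 m, τ = 275.7 × 2.435 = 671.3 N·m clockwise.
Crate: 9.64 × 9.81 = 94.57 N down at 0.368 m → arm 0.368 m, τ = 94.57 × 0.368 = 34.8 N·m clockwise.
Potted plant: 5.29 × 9.81 = 51.89 N down at 2.57 m → arm 2.57 m, τ = 51.89 × 2.57 = 133.4 N·m clockwise.
Total clockwise load moment = 839.5 N·m.
The cable tension T acts at 3.32 m; only its component perpendicular to the rod, T sinθ, produces torque. sin 58.4° = 0.8517.
Στ = 0 ⇒ T × 3.32 × 0.8517 = 839.5 ⇒ T = 839.5 / 2.828 = 297 N.

T ≈ 297 N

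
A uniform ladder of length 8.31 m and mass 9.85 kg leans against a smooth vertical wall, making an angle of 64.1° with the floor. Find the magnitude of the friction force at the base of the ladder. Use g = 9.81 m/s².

Take moments about the foot of the ladder.
Ladder weight 9.85×9.81 = 96.63 N acts at 4.155 m along the ladder; its horizontal arm is 4.155·cos64.1° = 1.815 m → τ = 175.4 N·m clockwise.
Wall normal N acts horizontally at the top; its moment arm is the height L sinθ = 8.31·sin64.1° = 7.475 m, counterclockwise.
Στ = 0 ⇒ N × 7.475 = 175.4 ⇒ N = 23.5 N.
ΣFx = 0: friction at the foot balances the wall's push, so f = N_wall = 23.5 N.

f ≈ 23.5 N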